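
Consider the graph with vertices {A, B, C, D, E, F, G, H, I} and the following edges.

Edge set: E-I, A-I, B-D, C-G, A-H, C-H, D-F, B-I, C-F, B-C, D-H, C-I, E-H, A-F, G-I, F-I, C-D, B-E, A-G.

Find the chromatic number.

3

A, F, I are pairwise adjacent, so at least 3 colors are needed.
3 colors suffice: color 1 → {D, I}; color 2 → {A, C, E}; color 3 → {B, F, G, H}. No two adjacent vertices share a color.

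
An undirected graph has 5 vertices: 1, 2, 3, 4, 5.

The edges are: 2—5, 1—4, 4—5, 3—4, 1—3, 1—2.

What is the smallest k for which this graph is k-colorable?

1, 3, 4 form a triangle, so at least 3 colors are needed.
One proper 3-coloring: 1=blue, 2=red, 3=green, 4=red, 5=blue. No two adjacent vertices share a color.

3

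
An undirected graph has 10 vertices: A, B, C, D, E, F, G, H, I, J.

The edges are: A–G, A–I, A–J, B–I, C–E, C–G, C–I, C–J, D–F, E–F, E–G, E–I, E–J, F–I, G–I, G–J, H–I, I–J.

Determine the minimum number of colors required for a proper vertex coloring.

5

C, E, G, I, J are mutually adjacent (a clique of size 5), so at least 5 colors are needed.
5 colors suffice: color red → {D, I}; color blue → {B, F, G, H}; color green → {J}; color yellow → {A, E}; color purple → {C}. No two adjacent vertices share a color.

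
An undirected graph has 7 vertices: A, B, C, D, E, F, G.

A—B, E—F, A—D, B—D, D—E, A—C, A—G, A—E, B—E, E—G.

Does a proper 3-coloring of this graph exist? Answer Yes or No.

A, B, D, E form a clique, so at least 4 colors are needed.
So 3 colors are not enough.

No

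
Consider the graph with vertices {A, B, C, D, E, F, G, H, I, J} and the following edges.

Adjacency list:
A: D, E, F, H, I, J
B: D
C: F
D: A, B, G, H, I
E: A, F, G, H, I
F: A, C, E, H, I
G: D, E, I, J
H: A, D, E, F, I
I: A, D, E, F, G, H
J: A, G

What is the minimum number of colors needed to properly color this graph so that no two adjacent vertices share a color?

5

A, E, F, H, I are mutually adjacent (a clique of size 5), so at least 5 colors are needed.
A valid assignment using 5 colors: A=2, B=1, C=1, D=3, E=4, F=3, G=2, H=5, I=1, J=1. No two adjacent vertices share a color.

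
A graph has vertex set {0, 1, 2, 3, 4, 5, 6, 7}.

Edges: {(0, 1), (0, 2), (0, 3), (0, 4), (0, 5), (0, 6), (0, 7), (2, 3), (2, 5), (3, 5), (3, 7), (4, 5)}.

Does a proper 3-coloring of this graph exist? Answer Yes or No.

No

0, 2, 3, 5 are pairwise adjacent (a clique of size 4), so at least 4 colors are needed.
So 3 colors are not enough.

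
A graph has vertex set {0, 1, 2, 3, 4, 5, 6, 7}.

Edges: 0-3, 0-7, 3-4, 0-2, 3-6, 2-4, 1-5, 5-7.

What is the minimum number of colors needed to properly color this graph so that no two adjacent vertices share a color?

5 and 7 are adjacent, so at least 2 colors are needed.
One proper 2-coloring: 0=b, 1=a, 2=a, 3=a, 4=b, 5=b, 6=b, 7=a. Every edge joins two different colors.

2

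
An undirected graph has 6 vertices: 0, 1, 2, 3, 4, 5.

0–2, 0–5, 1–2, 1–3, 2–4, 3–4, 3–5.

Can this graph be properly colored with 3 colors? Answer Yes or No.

The chromatic number is 3. The cycle 2-0-5-3-1-2 has odd length 5, so it cannot be 2-colored; at least 3 colors are needed.
3 colors suffice: 0=green, 1=blue, 2=red, 3=red, 4=blue, 5=blue.
That is already a proper 3-coloring.

Yes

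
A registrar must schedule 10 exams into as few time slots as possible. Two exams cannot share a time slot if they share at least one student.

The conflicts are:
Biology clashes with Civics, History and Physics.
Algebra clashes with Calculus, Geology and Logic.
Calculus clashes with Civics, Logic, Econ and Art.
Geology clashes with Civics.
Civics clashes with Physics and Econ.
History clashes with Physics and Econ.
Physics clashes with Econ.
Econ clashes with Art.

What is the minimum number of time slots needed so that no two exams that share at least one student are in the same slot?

Civics, Physics, Econ are mutually in conflict, so at least 3 time slots are needed.
3 time slots suffice: time slot 1 → {Biology, Algebra, Econ}; time slot 2 → {Calculus, Geology, Physics}; time slot 3 → {Civics, History, Logic, Art}. No two conflicting exams share a time slot.

3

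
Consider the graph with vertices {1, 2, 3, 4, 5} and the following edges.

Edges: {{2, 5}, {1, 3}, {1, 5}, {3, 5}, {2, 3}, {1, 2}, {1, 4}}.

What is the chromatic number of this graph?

4

1, 2, 3, 5 are mutually adjacent (a clique of size 4), so at least 4 colors are needed.
One proper 4-coloring: 1=red, 2=blue, 3=green, 4=blue, 5=yellow. No two adjacent vertices share a color.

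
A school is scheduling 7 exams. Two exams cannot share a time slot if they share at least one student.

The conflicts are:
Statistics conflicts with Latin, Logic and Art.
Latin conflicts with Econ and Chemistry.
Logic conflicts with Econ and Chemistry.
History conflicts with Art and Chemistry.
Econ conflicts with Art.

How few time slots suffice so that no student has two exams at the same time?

The cycle Chemistry-Latin-Econ-Art-History-Chemistry has odd length 5, so it cannot be 2-colored; at least 3 time slots are needed.
3 time slots suffice: Statistics=1, Latin=2, Logic=2, History=3, Econ=1, Art=2, Chemistry=1. Each listed conflict is separated.

3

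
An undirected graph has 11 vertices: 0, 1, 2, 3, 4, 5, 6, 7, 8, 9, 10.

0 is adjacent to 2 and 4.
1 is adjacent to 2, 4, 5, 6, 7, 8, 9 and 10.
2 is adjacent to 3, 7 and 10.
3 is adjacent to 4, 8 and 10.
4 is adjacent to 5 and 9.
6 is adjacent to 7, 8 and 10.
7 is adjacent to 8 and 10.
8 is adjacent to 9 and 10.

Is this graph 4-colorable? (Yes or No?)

1, 6, 7, 8, 10 are pairwise adjacent (a clique of size 5), so at least 5 colors are needed.
So 4 colors are not enough.

No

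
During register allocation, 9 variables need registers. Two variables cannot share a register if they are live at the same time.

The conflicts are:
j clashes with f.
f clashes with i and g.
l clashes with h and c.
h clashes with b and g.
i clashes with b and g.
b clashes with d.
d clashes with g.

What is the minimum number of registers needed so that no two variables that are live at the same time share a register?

f, i, g all conflict with each other, so at least 3 registers are needed.
3 registers suffice: register 1 → {j, l, b, g}; register 2 → {h, i, c, d}; register 3 → {f}. Each listed conflict is separated.

3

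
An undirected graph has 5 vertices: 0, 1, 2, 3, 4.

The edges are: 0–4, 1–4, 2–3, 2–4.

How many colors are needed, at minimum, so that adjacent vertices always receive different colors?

2 and 4 are adjacent, so at least 2 colors are needed.
2 colors suffice: color a → {3, 4}; color b → {0, 1, 2}. Each edge has distinct colors on its endpoints.

2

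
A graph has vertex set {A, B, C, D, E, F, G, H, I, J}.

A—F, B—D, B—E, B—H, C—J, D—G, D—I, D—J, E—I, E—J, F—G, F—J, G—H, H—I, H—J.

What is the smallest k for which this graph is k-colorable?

D and J are adjacent, so at least 2 colors are needed.
2 colors suffice: color 1 → {A, B, G, I, J}; color 2 → {C, D, E, F, H}. Each edge has distinct colors on its endpoints.

2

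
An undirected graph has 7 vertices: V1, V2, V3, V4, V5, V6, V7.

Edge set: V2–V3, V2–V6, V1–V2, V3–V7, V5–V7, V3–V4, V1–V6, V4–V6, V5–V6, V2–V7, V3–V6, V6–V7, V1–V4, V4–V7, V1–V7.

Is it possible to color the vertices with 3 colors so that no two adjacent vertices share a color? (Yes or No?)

No

V3, V4, V6, V7 are pairwise adjacent (a clique of size 4), so at least 4 colors are needed.
So 3 colors are not enough.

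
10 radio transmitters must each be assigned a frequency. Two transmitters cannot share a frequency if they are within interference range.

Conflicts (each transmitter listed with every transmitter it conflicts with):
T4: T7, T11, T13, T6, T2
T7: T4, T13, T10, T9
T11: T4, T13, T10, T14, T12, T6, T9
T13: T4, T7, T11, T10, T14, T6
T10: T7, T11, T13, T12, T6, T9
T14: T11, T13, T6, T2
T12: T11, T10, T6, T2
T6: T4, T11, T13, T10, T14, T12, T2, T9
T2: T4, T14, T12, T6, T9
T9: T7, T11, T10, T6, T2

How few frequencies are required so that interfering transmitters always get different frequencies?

4

T11, T13, T14, T6 all conflict with each other, so at least 4 frequencies are needed.
A valid assignment using 4 frequencies: T4=3, T7=1, T11=2, T13=4, T10=3, T14=3, T12=4, T6=1, T2=2, T9=4. No two conflicting transmitters share a frequency.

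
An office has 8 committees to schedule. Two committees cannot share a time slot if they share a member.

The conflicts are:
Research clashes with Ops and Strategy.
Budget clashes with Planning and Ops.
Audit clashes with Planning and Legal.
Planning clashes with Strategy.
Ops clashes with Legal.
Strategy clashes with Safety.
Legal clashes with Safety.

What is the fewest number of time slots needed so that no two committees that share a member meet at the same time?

3

The cycle Research-Strategy-Safety-Legal-Ops-Research has odd length 5, so it cannot be 2-colored; at least 3 time slots are needed.
3 time slots suffice: time slot 1 → {Budget, Strategy, Legal}; time slot 2 → {Planning, Ops, Safety}; time slot 3 → {Research, Audit}. Each listed conflict is separated.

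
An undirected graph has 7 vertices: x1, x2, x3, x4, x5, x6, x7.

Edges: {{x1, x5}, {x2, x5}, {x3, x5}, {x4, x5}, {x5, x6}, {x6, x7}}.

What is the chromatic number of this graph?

x1 and x5 are adjacent, so at least 2 colors are needed.
2 colors suffice: color R → {x5, x7}; color B → {x1, x2, x3, x4, x6}. Each edge has distinct colors on its endpoints.

2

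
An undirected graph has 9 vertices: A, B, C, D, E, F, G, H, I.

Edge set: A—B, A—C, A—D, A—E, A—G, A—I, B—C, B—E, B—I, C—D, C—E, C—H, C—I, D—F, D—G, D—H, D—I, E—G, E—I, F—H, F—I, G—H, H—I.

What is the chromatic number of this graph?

A, B, C, E, I are mutually adjacent (a clique of size 5), so at least 5 colors are needed.
5 colors suffice: color red → {G, I}; color blue → {A, H}; color green → {C, F}; color yellow → {D, E}; color purple → {B}. No two adjacent vertices share a color.

5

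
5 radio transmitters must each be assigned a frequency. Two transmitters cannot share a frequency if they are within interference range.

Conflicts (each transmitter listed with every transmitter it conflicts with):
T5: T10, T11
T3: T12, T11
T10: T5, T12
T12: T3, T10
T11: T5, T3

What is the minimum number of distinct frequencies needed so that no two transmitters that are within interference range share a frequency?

The cycle T12-T3-T11-T5-T10-T12 has odd length 5, so it cannot be 2-colored; at least 3 frequencies are needed.
3 frequencies suffice: frequency 1 → {T10, T11}; frequency 2 → {T5, T3}; frequency 3 → {T12}. Each listed conflict is separated.

3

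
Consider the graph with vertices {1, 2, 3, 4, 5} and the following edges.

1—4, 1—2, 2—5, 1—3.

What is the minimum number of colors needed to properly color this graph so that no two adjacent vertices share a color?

1 and 4 are adjacent, so at least 2 colors are needed.
2 colors suffice: 1=a, 2=b, 3=b, 4=b, 5=a. No two adjacent vertices share a color.

2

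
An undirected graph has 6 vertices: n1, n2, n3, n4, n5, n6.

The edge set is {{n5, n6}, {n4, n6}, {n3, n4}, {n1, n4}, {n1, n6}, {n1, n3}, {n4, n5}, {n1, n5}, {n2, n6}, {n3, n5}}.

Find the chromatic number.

n1, n3, n4, n5 are mutually adjacent (a clique of size 4), so at least 4 colors are needed.
A valid assignment using 4 colors: n1=3, n2=1, n3=4, n4=1, n5=2, n6=4. No two adjacent vertices share a color.

4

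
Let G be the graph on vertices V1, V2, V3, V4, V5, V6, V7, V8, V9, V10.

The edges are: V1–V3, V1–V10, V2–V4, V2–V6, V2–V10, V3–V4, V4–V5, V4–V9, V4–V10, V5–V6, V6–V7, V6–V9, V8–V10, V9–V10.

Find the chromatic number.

3

V2, V4, V10 are pairwise adjacent, so at least 3 colors are needed.
A valid assignment using 3 colors: V1=1, V2=3, V3=2, V4=1, V5=2, V6=1, V7=2, V8=1, V9=3, V10=2. Every edge joins two different colors.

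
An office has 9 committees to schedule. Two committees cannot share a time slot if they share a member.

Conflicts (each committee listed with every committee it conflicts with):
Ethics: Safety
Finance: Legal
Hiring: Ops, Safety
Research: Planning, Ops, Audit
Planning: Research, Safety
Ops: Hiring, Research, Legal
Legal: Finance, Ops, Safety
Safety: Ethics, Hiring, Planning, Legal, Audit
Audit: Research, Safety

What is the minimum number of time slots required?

The cycle Research-Planning-Safety-Hiring-Ops-Research has odd length 5, so it cannot be 2-colored; at least 3 time slots are needed.
3 time slots suffice: time slot 1 → {Finance, Ops, Safety}; time slot 2 → {Ethics, Hiring, Research, Legal}; time slot 3 → {Planning, Audit}. Every pair that conflicts lands in different time slots.

3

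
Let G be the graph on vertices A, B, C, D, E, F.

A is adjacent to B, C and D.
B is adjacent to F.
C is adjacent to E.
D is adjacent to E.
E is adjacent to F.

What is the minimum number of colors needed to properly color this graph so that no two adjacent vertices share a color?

The cycle F-E-D-A-B-F has odd length 5, so it cannot be 2-colored; at least 3 colors are needed.
3 colors suffice: A=red, B=green, C=blue, D=blue, E=red, F=blue. No two adjacent vertices share a color.

3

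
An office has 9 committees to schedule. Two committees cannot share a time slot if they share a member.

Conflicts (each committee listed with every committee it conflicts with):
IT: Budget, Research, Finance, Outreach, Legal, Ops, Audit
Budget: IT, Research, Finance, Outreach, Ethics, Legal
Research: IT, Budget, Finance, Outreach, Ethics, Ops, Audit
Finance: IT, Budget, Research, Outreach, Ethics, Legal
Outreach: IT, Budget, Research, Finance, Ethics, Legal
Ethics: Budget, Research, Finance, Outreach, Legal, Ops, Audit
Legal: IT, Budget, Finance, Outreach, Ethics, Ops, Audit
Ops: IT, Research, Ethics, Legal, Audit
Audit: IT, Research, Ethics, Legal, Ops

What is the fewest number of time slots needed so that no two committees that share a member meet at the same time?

5

Budget, Finance, Outreach, Ethics, Legal pairwise conflict, so at least 5 time slots are needed.
A valid assignment using 5 time slots: IT=2, Budget=5, Research=1, Finance=4, Outreach=3, Ethics=2, Legal=1, Ops=3, Audit=4. Each listed conflict is separated.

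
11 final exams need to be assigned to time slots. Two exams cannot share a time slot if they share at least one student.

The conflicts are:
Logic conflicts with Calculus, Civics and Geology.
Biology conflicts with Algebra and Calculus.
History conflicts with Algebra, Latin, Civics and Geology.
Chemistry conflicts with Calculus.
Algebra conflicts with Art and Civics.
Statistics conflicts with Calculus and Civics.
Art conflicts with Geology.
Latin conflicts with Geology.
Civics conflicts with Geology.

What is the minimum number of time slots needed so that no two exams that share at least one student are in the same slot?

History, Civics, Geology are mutually in conflict, so at least 3 time slots are needed.
3 time slots suffice: time slot 1 → {Algebra, Calculus, Geology}; time slot 2 → {Biology, Chemistry, Art, Latin, Civics}; time slot 3 → {Logic, History, Statistics}. No two conflicting exams share a time slot.

3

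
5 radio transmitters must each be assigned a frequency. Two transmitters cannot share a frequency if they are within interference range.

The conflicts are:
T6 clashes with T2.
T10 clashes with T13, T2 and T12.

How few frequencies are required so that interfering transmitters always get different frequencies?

T10 and T13 conflict, so at least 2 frequencies are needed.
2 frequencies suffice: T6=1, T10=1, T13=2, T2=2, T12=2. No two conflicting transmitters share a frequency.

2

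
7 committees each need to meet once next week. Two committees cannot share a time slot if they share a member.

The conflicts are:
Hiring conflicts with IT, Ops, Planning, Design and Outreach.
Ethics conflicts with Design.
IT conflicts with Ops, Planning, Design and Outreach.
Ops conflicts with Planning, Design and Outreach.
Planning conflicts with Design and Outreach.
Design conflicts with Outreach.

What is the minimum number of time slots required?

Hiring, IT, Ops, Planning, Design, Outreach all conflict with each other, so at least 6 time slots are needed.
6 time slots suffice: time slot 1 → {Design}; time slot 2 → {Hiring, Ethics}; time slot 3 → {Outreach}; time slot 4 → {IT}; time slot 5 → {Planning}; time slot 6 → {Ops}. No two conflicting committees share a time slot.

6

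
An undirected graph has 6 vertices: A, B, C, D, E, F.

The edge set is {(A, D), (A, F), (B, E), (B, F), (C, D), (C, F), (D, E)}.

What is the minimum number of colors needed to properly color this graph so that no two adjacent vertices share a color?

3

The cycle B-F-C-D-E-B has odd length 5, so it cannot be 2-colored; at least 3 colors are needed.
3 colors suffice: color red → {D, F}; color blue → {A, C, E}; color green → {B}. Each edge has distinct colors on its endpoints.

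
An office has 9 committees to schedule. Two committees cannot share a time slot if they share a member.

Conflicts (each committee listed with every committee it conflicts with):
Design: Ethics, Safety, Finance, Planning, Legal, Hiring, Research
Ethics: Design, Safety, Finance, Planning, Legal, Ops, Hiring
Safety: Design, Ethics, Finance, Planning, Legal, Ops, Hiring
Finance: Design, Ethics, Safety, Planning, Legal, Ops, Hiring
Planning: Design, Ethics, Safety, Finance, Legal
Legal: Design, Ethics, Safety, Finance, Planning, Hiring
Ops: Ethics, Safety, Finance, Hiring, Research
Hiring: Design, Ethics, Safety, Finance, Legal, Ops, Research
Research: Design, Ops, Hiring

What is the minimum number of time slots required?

Design, Ethics, Safety, Finance, Planning, Legal all conflict with each other, so at least 6 time slots are needed.
6 time slots suffice: time slot 1 → {Planning, Hiring}; time slot 2 → {Design, Ops}; time slot 3 → {Safety, Research}; time slot 4 → {Ethics}; time slot 5 → {Finance}; time slot 6 → {Legal}. Each listed conflict is separated.

6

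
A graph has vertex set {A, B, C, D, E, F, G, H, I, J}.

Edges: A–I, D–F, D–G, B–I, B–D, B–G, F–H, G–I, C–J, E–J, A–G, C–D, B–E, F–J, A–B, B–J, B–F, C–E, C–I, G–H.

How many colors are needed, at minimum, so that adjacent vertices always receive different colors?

A, B, G, I are mutually adjacent (a clique of size 4), so at least 4 colors are needed.
4 colors suffice: color red → {B, C, H}; color blue → {E, F, G}; color green → {D, I, J}; color yellow → {A}. Each edge has distinct colors on its endpoints.

4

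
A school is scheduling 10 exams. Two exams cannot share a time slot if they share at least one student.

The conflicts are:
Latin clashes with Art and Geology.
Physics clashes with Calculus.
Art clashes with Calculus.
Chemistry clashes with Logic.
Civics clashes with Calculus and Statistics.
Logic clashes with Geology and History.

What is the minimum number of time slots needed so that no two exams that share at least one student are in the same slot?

2

Logic and Geology conflict, so at least 2 time slots are needed.
2 time slots suffice: time slot 1 → {Latin, Logic, Calculus, Statistics}; time slot 2 → {Physics, Art, Chemistry, Civics, Geology, History}. No two conflicting exams share a time slot.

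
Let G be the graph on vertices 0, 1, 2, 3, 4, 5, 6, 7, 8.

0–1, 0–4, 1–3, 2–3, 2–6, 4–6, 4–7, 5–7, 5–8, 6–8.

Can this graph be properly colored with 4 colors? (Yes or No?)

The chromatic number is 3. The cycle 5-7-4-6-8-5 has odd length 5, so it cannot be 2-colored; at least 3 colors are needed.
A valid assignment using 3 colors: 0=b, 1=c, 2=c, 3=a, 4=a, 5=a, 6=b, 7=b, 8=c.
Since 4 ≥ 3, a proper 4-coloring certainly exists.

Yes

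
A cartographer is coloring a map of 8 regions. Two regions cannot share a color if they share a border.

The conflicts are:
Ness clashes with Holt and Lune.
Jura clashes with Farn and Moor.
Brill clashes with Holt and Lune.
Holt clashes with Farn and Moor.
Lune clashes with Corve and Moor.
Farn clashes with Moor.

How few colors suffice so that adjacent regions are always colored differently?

3

Holt, Farn, Moor pairwise conflict, so at least 3 colors are needed.
A valid assignment using 3 colors: Ness=1, Jura=2, Brill=1, Holt=2, Lune=2, Farn=3, Corve=1, Moor=1. Each listed conflict is separated.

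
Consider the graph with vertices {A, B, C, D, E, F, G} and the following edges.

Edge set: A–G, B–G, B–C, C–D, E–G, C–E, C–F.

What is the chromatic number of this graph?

2

C and F are adjacent, so at least 2 colors are needed.
2 colors suffice: color 1 → {C, G}; color 2 → {A, B, D, E, F}. Every edge joins two different colors.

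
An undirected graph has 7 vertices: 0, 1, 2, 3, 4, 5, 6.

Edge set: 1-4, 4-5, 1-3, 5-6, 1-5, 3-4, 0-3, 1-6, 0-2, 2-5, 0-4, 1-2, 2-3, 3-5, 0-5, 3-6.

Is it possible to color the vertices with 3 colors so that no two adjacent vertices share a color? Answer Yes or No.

1, 3, 5, 6 are mutually adjacent (a clique of size 4), so at least 4 colors are needed.
So 3 colors are not enough.

No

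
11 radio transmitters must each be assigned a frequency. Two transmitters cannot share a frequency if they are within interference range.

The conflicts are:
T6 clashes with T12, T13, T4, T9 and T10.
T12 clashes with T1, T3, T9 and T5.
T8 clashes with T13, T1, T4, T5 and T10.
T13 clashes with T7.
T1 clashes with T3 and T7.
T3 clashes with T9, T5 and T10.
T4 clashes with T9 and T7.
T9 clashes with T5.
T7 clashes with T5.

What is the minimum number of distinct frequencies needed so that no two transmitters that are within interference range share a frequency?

4

T12, T3, T9, T5 all conflict with each other, so at least 4 frequencies are needed.
4 frequencies suffice: T6=3, T12=1, T8=1, T13=2, T1=2, T3=3, T4=4, T9=2, T7=1, T5=4, T10=2. No two conflicting transmitters share a frequency.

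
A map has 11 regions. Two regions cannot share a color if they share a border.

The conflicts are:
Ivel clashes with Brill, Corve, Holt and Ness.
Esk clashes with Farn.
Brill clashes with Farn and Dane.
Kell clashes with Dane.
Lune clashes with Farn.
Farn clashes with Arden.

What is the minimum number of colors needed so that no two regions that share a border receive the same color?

2

Ivel and Holt conflict, so at least 2 colors are needed.
One proper 2-coloring: Ivel=1, Esk=2, Brill=2, Corve=2, Kell=2, Holt=2, Lune=2, Farn=1, Arden=2, Dane=1, Ness=2. No two conflicting regions share a color.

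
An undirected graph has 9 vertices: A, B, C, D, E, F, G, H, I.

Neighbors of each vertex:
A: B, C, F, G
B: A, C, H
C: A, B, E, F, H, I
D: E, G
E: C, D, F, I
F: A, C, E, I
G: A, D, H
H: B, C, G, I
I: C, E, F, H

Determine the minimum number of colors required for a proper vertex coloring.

C, E, F, I form a clique, so at least 4 colors are needed.
4 colors suffice: color 1 → {C, G}; color 2 → {A, E, H}; color 3 → {B, D, I}; color 4 → {F}. Every edge joins two different colors.

4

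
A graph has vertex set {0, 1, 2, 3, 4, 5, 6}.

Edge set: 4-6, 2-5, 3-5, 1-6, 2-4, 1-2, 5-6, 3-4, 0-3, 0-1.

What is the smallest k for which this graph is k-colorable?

The cycle 1-2-4-3-0-1 has odd length 5, so it cannot be 2-colored; at least 3 colors are needed.
A valid assignment using 3 colors: 0=green, 1=red, 2=blue, 3=blue, 4=red, 5=red, 6=blue. Every edge joins two different colors.

3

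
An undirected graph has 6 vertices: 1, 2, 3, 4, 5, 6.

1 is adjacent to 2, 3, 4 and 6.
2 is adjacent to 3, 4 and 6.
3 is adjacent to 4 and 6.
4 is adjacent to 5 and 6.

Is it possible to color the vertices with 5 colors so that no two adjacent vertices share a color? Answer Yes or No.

Yes

The chromatic number is 5. 1, 2, 3, 4, 6 are pairwise adjacent (a clique of size 5), so at least 5 colors are needed.
5 colors suffice: color red → {4}; color blue → {2, 5}; color green → {3}; color yellow → {1}; color purple → {6}.
That is already a proper 5-coloring.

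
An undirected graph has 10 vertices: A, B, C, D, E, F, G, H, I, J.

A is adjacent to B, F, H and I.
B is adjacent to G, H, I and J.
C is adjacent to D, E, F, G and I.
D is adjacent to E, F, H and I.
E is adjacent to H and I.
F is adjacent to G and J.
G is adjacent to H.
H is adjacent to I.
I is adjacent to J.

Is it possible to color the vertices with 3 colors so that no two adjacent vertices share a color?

D, E, H, I are mutually adjacent (a clique of size 4), so at least 4 colors are needed.
So 3 colors are not enough.

No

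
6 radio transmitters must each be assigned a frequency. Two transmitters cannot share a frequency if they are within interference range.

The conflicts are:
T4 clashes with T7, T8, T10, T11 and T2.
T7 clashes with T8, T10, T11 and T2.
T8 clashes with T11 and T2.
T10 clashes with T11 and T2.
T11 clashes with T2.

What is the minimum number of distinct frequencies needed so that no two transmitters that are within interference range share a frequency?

5

T4, T7, T8, T11, T2 are mutually in conflict, so at least 5 frequencies are needed.
5 frequencies suffice: T4=3, T7=2, T8=5, T10=5, T11=4, T2=1. Every pair that conflicts lands in different frequencies.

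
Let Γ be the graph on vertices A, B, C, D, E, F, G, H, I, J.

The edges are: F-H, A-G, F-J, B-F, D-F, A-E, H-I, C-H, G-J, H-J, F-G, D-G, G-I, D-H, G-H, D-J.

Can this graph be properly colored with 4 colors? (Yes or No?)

No

D, F, G, H, J are mutually adjacent (a clique of size 5), so at least 5 colors are needed.
So 4 colors are not enough.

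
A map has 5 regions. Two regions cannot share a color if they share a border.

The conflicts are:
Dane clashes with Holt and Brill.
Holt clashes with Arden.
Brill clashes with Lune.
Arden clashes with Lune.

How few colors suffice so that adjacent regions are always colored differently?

The cycle Arden-Holt-Dane-Brill-Lune-Arden has odd length 5, so it cannot be 2-colored; at least 3 colors are needed.
3 colors suffice: color 1 → {Dane, Lune}; color 2 → {Brill, Arden}; color 3 → {Holt}. No two conflicting regions share a color.

3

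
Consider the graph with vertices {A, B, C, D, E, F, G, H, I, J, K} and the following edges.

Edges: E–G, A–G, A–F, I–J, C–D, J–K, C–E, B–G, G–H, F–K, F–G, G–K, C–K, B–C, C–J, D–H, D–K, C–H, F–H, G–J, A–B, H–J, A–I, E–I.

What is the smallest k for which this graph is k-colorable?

C, D, H are mutually adjacent, so at least 3 colors are needed.
3 colors suffice: A=2, B=3, C=1, D=3, E=2, F=3, G=1, H=2, I=1, J=3, K=2. No two adjacent vertices share a color.

3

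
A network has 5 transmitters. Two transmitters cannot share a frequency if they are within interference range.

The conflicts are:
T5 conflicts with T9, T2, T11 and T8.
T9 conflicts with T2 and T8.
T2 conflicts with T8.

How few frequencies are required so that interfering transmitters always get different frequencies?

T5, T9, T2, T8 pairwise conflict, so at least 4 frequencies are needed.
A valid assignment using 4 frequencies: T5=1, T9=4, T2=3, T11=2, T8=2. No two conflicting transmitters share a frequency.

4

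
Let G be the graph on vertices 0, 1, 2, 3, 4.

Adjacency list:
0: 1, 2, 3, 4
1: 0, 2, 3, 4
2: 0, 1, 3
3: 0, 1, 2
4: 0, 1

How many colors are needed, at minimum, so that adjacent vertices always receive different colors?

4

0, 1, 2, 3 are pairwise adjacent (a clique of size 4), so at least 4 colors are needed.
A valid assignment using 4 colors: 0=red, 1=blue, 2=green, 3=yellow, 4=green. Each edge has distinct colors on its endpoints.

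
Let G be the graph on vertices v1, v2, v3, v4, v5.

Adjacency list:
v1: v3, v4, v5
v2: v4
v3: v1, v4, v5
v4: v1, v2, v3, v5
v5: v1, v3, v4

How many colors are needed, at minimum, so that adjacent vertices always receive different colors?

v1, v3, v4, v5 form a clique, so at least 4 colors are needed.
4 colors suffice: color 1 → {v4}; color 2 → {v2, v3}; color 3 → {v5}; color 4 → {v1}. Each edge has distinct colors on its endpoints.

4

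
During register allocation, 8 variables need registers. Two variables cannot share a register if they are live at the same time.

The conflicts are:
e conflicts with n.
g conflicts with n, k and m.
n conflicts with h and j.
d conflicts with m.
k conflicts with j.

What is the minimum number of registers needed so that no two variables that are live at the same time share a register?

2

g and m conflict, so at least 2 registers are needed.
2 registers suffice: register 1 → {n, k, m}; register 2 → {e, g, d, h, j}. No two conflicting variables share a register.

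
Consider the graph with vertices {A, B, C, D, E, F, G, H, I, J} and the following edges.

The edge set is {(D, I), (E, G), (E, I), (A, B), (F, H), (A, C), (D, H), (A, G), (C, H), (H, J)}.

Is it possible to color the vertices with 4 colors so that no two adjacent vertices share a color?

The chromatic number is 3. The cycle G-A-C-H-D-I-E-G has odd length 7, so it cannot be 2-colored; at least 3 colors are needed.
3 colors suffice: A=red, B=blue, C=blue, D=blue, E=green, F=blue, G=blue, H=red, I=red, J=blue.
Since 4 ≥ 3, a proper 4-coloring certainly exists.

Yes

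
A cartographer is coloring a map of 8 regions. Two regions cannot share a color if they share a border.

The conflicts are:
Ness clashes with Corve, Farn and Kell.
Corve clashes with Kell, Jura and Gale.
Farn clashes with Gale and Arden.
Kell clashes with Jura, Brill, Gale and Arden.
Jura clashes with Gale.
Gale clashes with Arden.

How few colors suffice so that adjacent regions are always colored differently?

4

Corve, Kell, Jura, Gale all conflict with each other, so at least 4 colors are needed.
4 colors suffice: Ness=2, Corve=3, Farn=1, Kell=1, Jura=4, Brill=2, Gale=2, Arden=3. Every pair that conflicts lands in different colors.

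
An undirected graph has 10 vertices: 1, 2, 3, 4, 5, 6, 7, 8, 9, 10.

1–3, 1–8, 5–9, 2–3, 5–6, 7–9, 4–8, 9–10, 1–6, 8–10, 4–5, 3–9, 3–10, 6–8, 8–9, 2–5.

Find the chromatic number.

3

8, 9, 10 are pairwise adjacent, so at least 3 colors are needed.
3 colors suffice: color a → {3, 5, 7, 8}; color b → {2, 4, 6, 9}; color c → {1, 10}. No two adjacent vertices share a color.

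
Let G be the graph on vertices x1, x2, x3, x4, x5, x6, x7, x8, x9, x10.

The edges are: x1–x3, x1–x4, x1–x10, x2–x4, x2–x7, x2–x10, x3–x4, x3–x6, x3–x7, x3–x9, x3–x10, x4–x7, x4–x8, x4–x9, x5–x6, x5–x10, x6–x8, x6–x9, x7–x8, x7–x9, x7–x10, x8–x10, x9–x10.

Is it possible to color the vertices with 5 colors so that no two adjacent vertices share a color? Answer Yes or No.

Yes

The chromatic number is 4. x3, x7, x9, x10 are pairwise adjacent (a clique of size 4), so at least 4 colors are needed.
4 colors suffice: color 1 → {x4, x6, x10}; color 2 → {x1, x5, x7}; color 3 → {x2, x3, x8}; color 4 → {x9}.
Since 5 ≥ 4, a proper 5-coloring certainly exists.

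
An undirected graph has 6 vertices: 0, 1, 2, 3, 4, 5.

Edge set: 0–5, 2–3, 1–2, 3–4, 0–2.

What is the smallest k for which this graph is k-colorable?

0 and 5 are adjacent, so at least 2 colors are needed.
One proper 2-coloring: 0=b, 1=b, 2=a, 3=b, 4=a, 5=a. Every edge joins two different colors.

2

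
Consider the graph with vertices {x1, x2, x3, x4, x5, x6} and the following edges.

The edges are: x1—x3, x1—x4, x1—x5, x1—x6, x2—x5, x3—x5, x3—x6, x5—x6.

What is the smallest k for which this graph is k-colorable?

x1, x3, x5, x6 form a clique, so at least 4 colors are needed.
4 colors suffice: color red → {x1, x2}; color blue → {x4, x5}; color green → {x3}; color yellow → {x6}. No two adjacent vertices share a color.

4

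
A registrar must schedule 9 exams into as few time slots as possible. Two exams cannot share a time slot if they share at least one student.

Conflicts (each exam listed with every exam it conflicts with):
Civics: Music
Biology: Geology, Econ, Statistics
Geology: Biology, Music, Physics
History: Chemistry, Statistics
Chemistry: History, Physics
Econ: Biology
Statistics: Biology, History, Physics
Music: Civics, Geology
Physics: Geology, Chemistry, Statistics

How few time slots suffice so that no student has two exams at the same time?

2

Statistics and Physics conflict, so at least 2 time slots are needed.
2 time slots suffice: time slot 1 → {Biology, History, Music, Physics}; time slot 2 → {Civics, Geology, Chemistry, Econ, Statistics}. No two conflicting exams share a time slot.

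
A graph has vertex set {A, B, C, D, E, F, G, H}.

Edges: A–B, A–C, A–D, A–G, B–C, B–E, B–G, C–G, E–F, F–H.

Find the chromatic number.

A, B, C, G form a clique, so at least 4 colors are needed.
4 colors suffice: color 1 → {B, D, F}; color 2 → {A, E, H}; color 3 → {C}; color 4 → {G}. Each edge has distinct colors on its endpoints.

4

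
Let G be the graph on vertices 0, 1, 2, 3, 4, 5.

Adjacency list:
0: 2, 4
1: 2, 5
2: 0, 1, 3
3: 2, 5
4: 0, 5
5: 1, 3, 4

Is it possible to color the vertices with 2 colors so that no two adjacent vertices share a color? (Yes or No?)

The cycle 5-1-2-0-4-5 has odd length 5, so it cannot be 2-colored; at least 3 colors are needed.
So 2 colors are not enough.

No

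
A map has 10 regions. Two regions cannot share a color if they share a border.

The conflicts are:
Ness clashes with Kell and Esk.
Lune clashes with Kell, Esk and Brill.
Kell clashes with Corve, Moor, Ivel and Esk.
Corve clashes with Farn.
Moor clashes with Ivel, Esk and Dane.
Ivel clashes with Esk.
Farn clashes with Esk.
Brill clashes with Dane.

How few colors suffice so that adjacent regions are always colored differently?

Kell, Moor, Ivel, Esk pairwise conflict, so at least 4 colors are needed.
One proper 4-coloring: Ness=3, Lune=3, Kell=2, Corve=1, Moor=3, Ivel=4, Farn=2, Esk=1, Brill=2, Dane=1. No two conflicting regions share a color.

4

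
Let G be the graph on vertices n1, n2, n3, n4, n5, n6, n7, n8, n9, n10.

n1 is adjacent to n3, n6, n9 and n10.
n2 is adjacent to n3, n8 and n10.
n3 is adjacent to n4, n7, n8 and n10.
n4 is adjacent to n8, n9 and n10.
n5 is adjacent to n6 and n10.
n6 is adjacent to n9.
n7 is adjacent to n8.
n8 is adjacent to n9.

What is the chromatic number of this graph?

3

n1, n6, n9 are mutually adjacent, so at least 3 colors are needed.
3 colors suffice: color 1 → {n3, n5, n9}; color 2 → {n6, n8, n10}; color 3 → {n1, n2, n4, n7}. Each edge has distinct colors on its endpoints.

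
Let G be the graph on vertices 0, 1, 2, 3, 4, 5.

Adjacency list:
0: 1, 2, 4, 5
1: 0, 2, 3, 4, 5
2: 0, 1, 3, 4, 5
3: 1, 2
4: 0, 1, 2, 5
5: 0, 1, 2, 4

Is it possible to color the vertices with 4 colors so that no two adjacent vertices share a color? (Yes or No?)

No

0, 1, 2, 4, 5 form a clique, so at least 5 colors are needed.
So 4 colors are not enough.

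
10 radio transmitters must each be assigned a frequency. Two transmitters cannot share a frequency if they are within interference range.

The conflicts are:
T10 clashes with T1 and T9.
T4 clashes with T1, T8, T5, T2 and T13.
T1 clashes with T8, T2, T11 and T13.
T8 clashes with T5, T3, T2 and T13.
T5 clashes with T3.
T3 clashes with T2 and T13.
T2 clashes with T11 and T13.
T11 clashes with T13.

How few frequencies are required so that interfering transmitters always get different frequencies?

T4, T1, T8, T2, T13 all conflict with each other, so at least 5 frequencies are needed.
Using 5 frequencies: T10=2, T4=5, T1=1, T8=3, T5=2, T3=1, T2=4, T11=3, T9=1, T13=2. No two conflicting transmitters share a frequency.

5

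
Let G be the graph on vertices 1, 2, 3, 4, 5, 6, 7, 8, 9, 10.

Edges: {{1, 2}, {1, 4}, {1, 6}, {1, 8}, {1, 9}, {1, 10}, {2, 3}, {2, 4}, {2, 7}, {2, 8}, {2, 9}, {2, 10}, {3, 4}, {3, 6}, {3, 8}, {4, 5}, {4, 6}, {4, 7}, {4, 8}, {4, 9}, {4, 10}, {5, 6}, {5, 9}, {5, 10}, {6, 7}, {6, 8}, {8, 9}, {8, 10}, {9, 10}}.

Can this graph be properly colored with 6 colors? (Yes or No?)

Yes

The chromatic number is 6. 1, 2, 4, 8, 9, 10 are mutually adjacent (a clique of size 6), so at least 6 colors are needed.
A valid assignment using 6 colors: 1=yellow, 2=blue, 3=yellow, 4=red, 5=green, 6=blue, 7=green, 8=green, 9=orange, 10=purple.
That is already a proper 6-coloring.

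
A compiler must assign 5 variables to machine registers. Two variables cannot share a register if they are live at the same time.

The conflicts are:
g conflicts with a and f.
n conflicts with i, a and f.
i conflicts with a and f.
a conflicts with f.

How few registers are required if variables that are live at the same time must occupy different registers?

4

n, i, a, f are mutually in conflict, so at least 4 registers are needed.
4 registers suffice: register 1 → {f}; register 2 → {a}; register 3 → {g, i}; register 4 → {n}. No two conflicting variables share a register.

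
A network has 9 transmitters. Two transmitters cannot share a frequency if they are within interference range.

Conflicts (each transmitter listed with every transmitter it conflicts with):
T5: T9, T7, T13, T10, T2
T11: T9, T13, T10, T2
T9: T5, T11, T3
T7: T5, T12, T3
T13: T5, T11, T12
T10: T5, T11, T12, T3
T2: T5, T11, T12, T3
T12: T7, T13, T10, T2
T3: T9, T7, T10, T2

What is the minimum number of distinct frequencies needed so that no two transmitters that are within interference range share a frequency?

T9 and T3 conflict, so at least 2 frequencies are needed.
A valid assignment using 2 frequencies: T5=1, T11=1, T9=2, T7=2, T13=2, T10=2, T2=2, T12=1, T3=1. No two conflicting transmitters share a frequency.

2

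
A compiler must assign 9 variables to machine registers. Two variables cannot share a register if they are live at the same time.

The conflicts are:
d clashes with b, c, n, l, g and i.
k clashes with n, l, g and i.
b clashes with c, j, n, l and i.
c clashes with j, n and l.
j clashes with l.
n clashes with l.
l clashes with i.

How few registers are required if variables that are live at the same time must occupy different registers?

d, b, c, n, l all conflict with each other, so at least 5 registers are needed.
5 registers suffice: d=3, k=2, b=2, c=5, j=3, n=4, l=1, g=1, i=4. Every pair that conflicts lands in different registers.

5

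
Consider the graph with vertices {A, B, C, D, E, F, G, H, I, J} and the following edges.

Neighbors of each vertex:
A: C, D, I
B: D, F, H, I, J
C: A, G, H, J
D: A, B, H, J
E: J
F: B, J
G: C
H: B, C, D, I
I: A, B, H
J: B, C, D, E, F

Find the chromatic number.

3

B, D, J are mutually adjacent, so at least 3 colors are needed.
3 colors suffice: color 1 → {A, G, H, J}; color 2 → {B, C, E}; color 3 → {D, F, I}. Each edge has distinct colors on its endpoints.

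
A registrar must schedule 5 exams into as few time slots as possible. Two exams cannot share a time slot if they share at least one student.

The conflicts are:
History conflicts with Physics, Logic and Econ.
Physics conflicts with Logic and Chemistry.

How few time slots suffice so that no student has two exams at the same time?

History, Physics, Logic all conflict with each other, so at least 3 time slots are needed.
A valid assignment using 3 time slots: History=1, Physics=2, Logic=3, Econ=2, Chemistry=1. Each listed conflict is separated.

3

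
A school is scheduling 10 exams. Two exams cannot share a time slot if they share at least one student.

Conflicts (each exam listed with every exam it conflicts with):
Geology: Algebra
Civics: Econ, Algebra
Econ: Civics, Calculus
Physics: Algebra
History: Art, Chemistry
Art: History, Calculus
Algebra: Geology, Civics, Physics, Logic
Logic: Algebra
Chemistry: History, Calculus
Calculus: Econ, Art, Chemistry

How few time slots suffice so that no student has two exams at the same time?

Physics and Algebra conflict, so at least 2 time slots are needed.
2 time slots suffice: Geology=2, Civics=2, Econ=1, Physics=2, History=2, Art=1, Algebra=1, Logic=2, Chemistry=1, Calculus=2. No two conflicting exams share a time slot.

2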